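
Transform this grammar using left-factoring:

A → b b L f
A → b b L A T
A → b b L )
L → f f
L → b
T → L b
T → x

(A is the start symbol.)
A → b b L A'
A' → f
A' → A T
A' → )
L → f f
L → b
T → L b
T → x

Left-factoring transforms A → αβ₁ | αβ₂ into A → αA' and A' → β₁ | β₂
(α is the longest common prefix among the alternatives). Repeat until
no nonterminal has two alternatives with a common prefix.

Round 1: A has alternatives sharing prefix 'b b L'. Introduce A': A → b b L A'
  Add: A' → f
  Add: A' → A T
  Add: A' → )

No remaining common prefixes — done.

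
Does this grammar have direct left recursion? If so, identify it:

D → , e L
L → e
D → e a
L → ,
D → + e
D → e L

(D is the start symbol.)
D → , e L: starts with ','
L → e: starts with e
D → e a: starts with e
L → ,: starts with ','
D → + e: starts with '+'
D → e L: starts with e

No direct left recursion found.

Answer: No direct left recursion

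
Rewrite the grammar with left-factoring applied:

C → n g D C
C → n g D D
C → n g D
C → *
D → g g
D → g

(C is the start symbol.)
Left-factoring transforms A → αβ₁ | αβ₂ into A → αA' and A' → β₁ | β₂
(α is the longest common prefix among the alternatives). Repeat until
no nonterminal has two alternatives with a common prefix.

Round 1: C has alternatives sharing prefix 'n g D'. Introduce C': C → n g D C'
  Add: C' → C
  Add: C' → D
  Add: C' → ε

Round 2: D has alternatives sharing prefix 'g'. Introduce D': D → g D'
  Add: D' → g
  Add: D' → ε

No remaining common prefixes — done.

Resulting grammar:
C → n g D C'
C' → C
C' → D
C' → ε
C → *
D → g D'
D' → g
D' → ε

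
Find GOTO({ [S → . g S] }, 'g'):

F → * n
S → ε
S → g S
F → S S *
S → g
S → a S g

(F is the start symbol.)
GOTO(I, 'g') = CLOSURE({ [A → αX.β] : [A → α.Xβ] ∈ I, X = 'g' })

Items with dot before 'g', with the dot advanced:
  [S → . g S] → [S → g . S]
Closure of the advanced items:
  [S → g . S] has the dot before S: add [S → .], [S → . g S], [S → . g], [S → . a S g]

GOTO = { [S → . a S g], [S → . g S], [S → . g], [S → .], [S → g . S] }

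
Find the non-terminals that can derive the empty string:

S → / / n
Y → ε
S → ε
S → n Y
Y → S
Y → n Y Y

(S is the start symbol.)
{ 'S', 'Y' }

A non-terminal is nullable if it can derive ε (the empty string): either it has an ε-production, or it has a production whose right-hand side consists entirely of nullable non-terminals.

ε-productions: Y → ε, S → ε
So Y, S are immediately nullable.
Every non-terminal is now nullable.
Nullable = { 'S', 'Y' }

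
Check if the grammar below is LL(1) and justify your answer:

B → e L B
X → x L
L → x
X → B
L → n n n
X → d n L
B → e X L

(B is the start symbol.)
A grammar is LL(1) if for each non-terminal N with multiple productions, the predict sets of those productions are pairwise disjoint, where PREDICT(N → α) = (FIRST(α) \ {ε}) ∪ (FOLLOW(N) if α ⇒* ε).

Relevant sets:
  FIRST(B) = { 'e' }

For B:
  PREDICT(B → e L B) = { 'e' }
  PREDICT(B → e X L) = { 'e' }
For X:
  PREDICT(X → x L) = { 'x' }
  PREDICT(X → B) = { 'e' }
  PREDICT(X → d n L) = { 'd' }
For L:
  PREDICT(L → x) = { 'x' }
  PREDICT(L → n n n) = { 'n' }

Conflict found: Predict set conflict for B: { 'e' }
The grammar is NOT LL(1).

Answer: No. Predict set conflict for B: { 'e' }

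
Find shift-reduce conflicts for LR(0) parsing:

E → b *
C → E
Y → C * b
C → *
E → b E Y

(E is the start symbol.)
Augment with E' → E and build the canonical LR(0) collection (I0 = CLOSURE({[E' → . E]}), then GOTO on every symbol after a dot until no new states appear). It has 11 states:
  I0: { [E → . b *], [E → . b E Y], [E' → . E] }  — shift
  I1: { [E' → E .] }  — accept
  I2: { [E → . b *], [E → . b E Y], [E → b . *], [E → b . E Y] }  — shift
  I3: { [E → b * .] }  — reduce
  I4: { [C → . *], [C → . E], [E → . b *], [E → . b E Y], [E → b E . Y], [Y → . C * b] }  — shift
  I5: { [C → * .] }  — reduce
  I6: { [Y → C . * b] }  — shift
  I7: { [C → E .] }  — reduce
  I8: { [E → b E Y .] }  — reduce
  I9: { [Y → C * . b] }  — shift
  I10: { [Y → C * b .] }  — reduce

No state contains both a complete item and a shift item.

Answer: No shift-reduce conflicts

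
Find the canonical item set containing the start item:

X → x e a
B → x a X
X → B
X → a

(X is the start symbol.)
{ [B → . x a X], [X → . B], [X → . a], [X → . x e a], [X' → . X] }

First, augment the grammar with X' → X
I₀ = CLOSURE({ [X' → . X] }):
  [X' → . X] has the dot before X: add [X → . x e a], [X → . B], [X → . a]
  [X → . B] has the dot before B: add [B → . x a X]
No further items can be added.

I₀ = { [B → . x a X], [X → . B], [X → . a], [X → . x e a], [X' → . X] }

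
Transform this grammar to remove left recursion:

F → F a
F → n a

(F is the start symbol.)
F → n a F'
F' → a F'
F' → ε

F is directly left-recursive. The standard transformation for
  A → A α₁ | ... | A α_m | β₁ | ... | β_n
is
  A  → β₁ A' | ... | β_n A'
  A' → α₁ A' | ... | α_m A' | ε

F → n a becomes F → n a F'
F → F a becomes F' → a F'
Add F' → ε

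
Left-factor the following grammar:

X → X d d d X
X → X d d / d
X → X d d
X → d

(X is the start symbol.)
Left-factoring transforms A → αβ₁ | αβ₂ into A → αA' and A' → β₁ | β₂
(α is the longest common prefix among the alternatives). Repeat until
no nonterminal has two alternatives with a common prefix.

Round 1: X has alternatives sharing prefix 'X d d'. Introduce X': X → X d d X'
  Add: X' → d X
  Add: X' → / d
  Add: X' → ε

No remaining common prefixes — done.

Resulting grammar:
X → X d d X'
X' → d X
X' → / d
X' → ε
X → d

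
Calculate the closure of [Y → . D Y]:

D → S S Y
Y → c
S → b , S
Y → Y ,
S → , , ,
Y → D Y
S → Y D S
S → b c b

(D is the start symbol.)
Start with: [Y → . D Y]
  [Y → . D Y] has the dot before D: add [D → . S S Y]
  [D → . S S Y] has the dot before S: add [S → . b , S], [S → . , , ,], [S → . Y D S], [S → . b c b]
  [S → . Y D S] has the dot before Y: add [Y → . c], [Y → . Y ,]
No further items can be added.

CLOSURE = { [D → . S S Y], [S → . , , ,], [S → . Y D S], [S → . b , S], [S → . b c b], [Y → . D Y], [Y → . Y ,], [Y → . c] }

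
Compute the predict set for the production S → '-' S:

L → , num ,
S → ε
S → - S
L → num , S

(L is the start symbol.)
PREDICT(S → '-' S) = (FIRST(RHS) \ {ε}) ∪ (FOLLOW(S) if ε ∈ FIRST(RHS), i.e. RHS ⇒* ε)
FIRST('-' S) = { '-' }
ε ∉ FIRST('-' S), so FOLLOW(S) is not added.
PREDICT(S → '-' S) = { '-' }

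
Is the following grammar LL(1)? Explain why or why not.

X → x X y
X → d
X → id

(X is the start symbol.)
Yes, the grammar is LL(1).

A grammar is LL(1) if for each non-terminal N with multiple productions, the predict sets of those productions are pairwise disjoint, where PREDICT(N → α) = (FIRST(α) \ {ε}) ∪ (FOLLOW(N) if α ⇒* ε).

For X:
  PREDICT(X → x X y) = { 'x' }
  PREDICT(X → d) = { 'd' }
  PREDICT(X → id) = { 'id' }

All predict sets are disjoint. The grammar IS LL(1).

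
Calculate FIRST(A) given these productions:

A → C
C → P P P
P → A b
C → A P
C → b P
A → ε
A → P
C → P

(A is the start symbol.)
To compute FIRST(A), examine every production with A on the left-hand side, reading each right-hand side left to right until a non-nullable symbol is reached.

FIRST sets of the other non-terminals involved (by the same procedure, iterated to a fixed point):
  FIRST(C) = { 'b' }
  FIRST(P) = { 'b' }

From A → C:
  - C is a non-terminal: add FIRST(C) \ {ε} = { 'b' }
    C is not nullable, so stop
From A → ε:
  - ε-production, so ε ∈ FIRST(A)
From A → P:
  - P is a non-terminal: add FIRST(P) \ {ε} = { 'b' }
    P is not nullable, so stop

Collecting: FIRST(A) = { 'b', ε }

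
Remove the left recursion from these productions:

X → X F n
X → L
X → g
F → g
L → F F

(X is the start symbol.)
X → L X'
X → g X'
X' → F n X'
X' → ε
F → g
L → F F

X is directly left-recursive. The standard transformation for
  A → A α₁ | ... | A α_m | β₁ | ... | β_n
is
  A  → β₁ A' | ... | β_n A'
  A' → α₁ A' | ... | α_m A' | ε

X → L becomes X → L X'
X → g becomes X → g X'
X → X F n becomes X' → F n X'
Add X' → ε

Productions for other non-terminals are unchanged:
  F → g
  L → F F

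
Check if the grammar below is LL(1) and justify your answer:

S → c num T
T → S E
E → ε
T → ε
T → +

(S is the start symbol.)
Relevant sets:
  FIRST(S) = { 'c' }
  FOLLOW(T) = { $ }

For T:
  PREDICT(T → S E) = { 'c' }
  PREDICT(T → ε) = { $ }
  PREDICT(T → '+') = { '+' }
S, E have a single production, so nothing to check there.

All predict sets are disjoint. The grammar IS LL(1).

Answer: Yes, the grammar is LL(1).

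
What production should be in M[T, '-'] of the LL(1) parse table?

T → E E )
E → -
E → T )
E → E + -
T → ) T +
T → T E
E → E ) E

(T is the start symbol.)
To find M[T, '-'], we find productions for T where '-' is in the predict set (PREDICT(N → α) = (FIRST(α) \ {ε}) ∪ (FOLLOW(N) if α ⇒* ε)).

Relevant sets:
  FIRST(E) = { ')', '-' }
  FIRST(T) = { ')', '-' }

T → E E ): PREDICT = { ')', '-' }
  '-' is in predict set, so this production goes in M[T, '-']
T → ) T +: PREDICT = { ')' }
T → T E: PREDICT = { ')', '-' }
  '-' is in predict set, so this production goes in M[T, '-']

M[T, '-'] = T → E E ), T → T E  (a multiply-defined cell — the grammar is not LL(1))

Answer: T → E E ), T → T E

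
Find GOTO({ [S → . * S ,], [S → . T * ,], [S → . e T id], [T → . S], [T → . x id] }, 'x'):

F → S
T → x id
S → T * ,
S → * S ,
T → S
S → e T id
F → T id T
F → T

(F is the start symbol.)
{ [T → x . id] }

GOTO(I, 'x') = CLOSURE({ [A → αX.β] : [A → α.Xβ] ∈ I, X = 'x' })

Items with dot before 'x', with the dot advanced:
  [T → . x id] → [T → x . id]
Closure adds nothing (no advanced item has the dot before a non-terminal).

GOTO = { [T → x . id] }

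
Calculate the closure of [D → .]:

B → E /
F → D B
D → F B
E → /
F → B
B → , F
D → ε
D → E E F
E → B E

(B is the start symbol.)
Start with: [D → .]
The dot is at the end, so nothing is added.

CLOSURE = { [D → .] }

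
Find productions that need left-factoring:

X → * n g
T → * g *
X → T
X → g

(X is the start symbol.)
Left-factoring is needed when two productions for the same non-terminal
share a common prefix on the right-hand side.

Productions for X:
  X → * n g
  X → T
  X → g

No common prefixes found.

Answer: No, left-factoring is not needed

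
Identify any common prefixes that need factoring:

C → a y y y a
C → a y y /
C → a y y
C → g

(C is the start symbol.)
Yes, C has productions with common prefix 'a y y'

Left-factoring is needed when two productions for the same non-terminal
share a common prefix on the right-hand side.

Productions for C:
  C → a y y y a
  C → a y y /
  C → a y y
  C → g

Found common prefix 'a y y' in productions for C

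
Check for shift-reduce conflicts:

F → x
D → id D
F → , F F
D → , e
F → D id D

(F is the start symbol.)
No shift-reduce conflicts

A shift-reduce conflict occurs when an LR(0) state has both:
  - a complete (reduce) item [A → α .] (dot at the end), and
  - a shift item [B → β . c γ] (dot before a terminal).

Augment with F' → F and build the canonical LR(0) collection (I0 = CLOSURE({[F' → . F]}), then GOTO on every symbol after a dot until no new states appear). It has 13 states:
  I0: { [D → . , e], [D → . id D], [F → . , F F], [F → . D id D], [F → . x], [F' → . F] }  — shift
  I1: { [D → , . e], [D → . , e], [D → . id D], [F → , . F F], [F → . , F F], [F → . D id D], [F → . x] }  — shift
  I2: { [F → D . id D] }  — shift
  I3: { [F' → F .] }  — accept
  I4: { [D → . , e], [D → . id D], [D → id . D] }  — shift
  I5: { [F → x .] }  — reduce
  I6: { [D → , . e] }  — shift
  I7: { [D → id D .] }  — reduce
  I8: { [D → , e .] }  — reduce
  I9: { [D → . , e], [D → . id D], [F → D id . D] }  — shift
  I10: { [F → D id D .] }  — reduce
  I11: { [D → . , e], [D → . id D], [F → , F . F], [F → . , F F], [F → . D id D], [F → . x] }  — shift
  I12: { [F → , F F .] }  — reduce

No state contains both a complete item and a shift item.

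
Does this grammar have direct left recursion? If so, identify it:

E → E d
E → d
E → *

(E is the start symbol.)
Direct left recursion occurs when N → N α for some non-terminal N (the right-hand side begins with the left-hand side itself).

E → E d: LEFT RECURSIVE (starts with E)
E → d: starts with d
E → *: starts with '*'

The grammar has direct left recursion on: E.

Answer: Yes, E is left-recursive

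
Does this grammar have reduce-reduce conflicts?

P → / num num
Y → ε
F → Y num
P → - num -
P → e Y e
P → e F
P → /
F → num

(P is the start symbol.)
Augment with P' → P and build the canonical LR(0) collection (I0 = CLOSURE({[P' → . P]}), then GOTO on every symbol after a dot until no new states appear). It has 14 states:
  I0: { [P → . - num -], [P → . / num num], [P → . /], [P → . e F], [P → . e Y e], [P' → . P] }  — shift
  I1: { [P → - . num -] }  — shift
  I2: { [P → / . num num], [P → / .] }  — shift, reduce
  I3: { [P' → P .] }  — accept
  I4: { [F → . Y num], [F → . num], [P → e . F], [P → e . Y e], [Y → .] }  — shift, reduce
  I5: { [P → e F .] }  — reduce
  I6: { [F → Y . num], [P → e Y . e] }  — shift
  I7: { [F → num .] }  — reduce
  I8: { [P → e Y e .] }  — reduce
  I9: { [F → Y num .] }  — reduce
  I10: { [P → / num . num] }  — shift
  I11: { [P → / num num .] }  — reduce
  I12: { [P → - num . -] }  — shift
  I13: { [P → - num - .] }  — reduce

No state contains more than one complete item.

Answer: No reduce-reduce conflicts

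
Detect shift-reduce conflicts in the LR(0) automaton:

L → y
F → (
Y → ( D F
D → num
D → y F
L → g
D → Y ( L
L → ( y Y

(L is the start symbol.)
A shift-reduce conflict occurs when an LR(0) state has both:
  - a complete (reduce) item [A → α .] (dot at the end), and
  - a shift item [B → β . c γ] (dot before a terminal).

Augment with L' → L and build the canonical LR(0) collection (I0 = CLOSURE({[L' → . L]}), then GOTO on every symbol after a dot until no new states appear). It has 17 states:
  I0: { [L → . ( y Y], [L → . g], [L → . y], [L' → . L] }  — shift
  I1: { [L → ( . y Y] }  — shift
  I2: { [L' → L .] }  — accept
  I3: { [L → g .] }  — reduce
  I4: { [L → y .] }  — reduce
  I5: { [L → ( y . Y], [Y → . ( D F] }  — shift
  I6: { [D → . Y ( L], [D → . num], [D → . y F], [Y → ( . D F], [Y → . ( D F] }  — shift
  I7: { [L → ( y Y .] }  — reduce
  I8: { [F → . (], [Y → ( D . F] }  — shift
  I9: { [D → Y . ( L] }  — shift
  I10: { [D → num .] }  — reduce
  I11: { [D → y . F], [F → . (] }  — shift
  I12: { [F → ( .] }  — reduce
  I13: { [D → y F .] }  — reduce
  I14: { [D → Y ( . L], [L → . ( y Y], [L → . g], [L → . y] }  — shift
  I15: { [D → Y ( L .] }  — reduce
  I16: { [Y → ( D F .] }  — reduce

No state contains both a complete item and a shift item.

Answer: No shift-reduce conflicts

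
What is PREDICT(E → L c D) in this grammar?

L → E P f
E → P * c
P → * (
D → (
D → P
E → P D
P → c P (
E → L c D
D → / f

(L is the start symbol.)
PREDICT(E → L c D) = (FIRST(RHS) \ {ε}) ∪ (FOLLOW(E) if ε ∈ FIRST(RHS), i.e. RHS ⇒* ε)
FIRST(L) = { '*', 'c' }
FIRST(L c D) = { '*', 'c' }
ε ∉ FIRST(L c D), so FOLLOW(E) is not added.
PREDICT(E → L c D) = { '*', 'c' }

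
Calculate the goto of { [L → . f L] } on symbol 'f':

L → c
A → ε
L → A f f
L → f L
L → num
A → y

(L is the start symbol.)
{ [A → . y], [A → .], [L → . A f f], [L → . c], [L → . f L], [L → . num], [L → f . L] }

GOTO(I, 'f') = CLOSURE({ [A → αX.β] : [A → α.Xβ] ∈ I, X = 'f' })

Items with dot before 'f', with the dot advanced:
  [L → . f L] → [L → f . L]
Closure of the advanced items:
  [L → f . L] has the dot before L: add [L → . c], [L → . A f f], [L → . f L], [L → . num]
  [L → . A f f] has the dot before A: add [A → .], [A → . y]

GOTO = { [A → . y], [A → .], [L → . A f f], [L → . c], [L → . f L], [L → . num], [L → f . L] }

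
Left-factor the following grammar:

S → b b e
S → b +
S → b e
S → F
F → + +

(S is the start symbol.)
S → b S'
S' → b e
S' → +
S' → e
S → F
F → + +

Left-factoring transforms A → αβ₁ | αβ₂ into A → αA' and A' → β₁ | β₂
(α is the longest common prefix among the alternatives). Repeat until
no nonterminal has two alternatives with a common prefix.

Round 1: S has alternatives sharing prefix 'b'. Introduce S': S → b S'
  Add: S' → b e
  Add: S' → +
  Add: S' → e

No remaining common prefixes — done.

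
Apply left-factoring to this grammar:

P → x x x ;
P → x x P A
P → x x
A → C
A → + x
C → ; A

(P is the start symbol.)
Left-factoring transforms A → αβ₁ | αβ₂ into A → αA' and A' → β₁ | β₂
(α is the longest common prefix among the alternatives). Repeat until
no nonterminal has two alternatives with a common prefix.

Round 1: P has alternatives sharing prefix 'x x'. Introduce P': P → x x P'
  Add: P' → x ;
  Add: P' → P A
  Add: P' → ε

No remaining common prefixes — done.

Resulting grammar:
P → x x P'
P' → x ;
P' → P A
P' → ε
A → C
A → + x
C → ; A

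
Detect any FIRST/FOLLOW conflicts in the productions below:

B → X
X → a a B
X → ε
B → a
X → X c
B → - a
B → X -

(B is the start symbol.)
Yes. B → '-' a with FOLLOW(B) on { '-' }; B → X '-' with FOLLOW(B) on { '-', 'c' }; X → X c with FOLLOW(X) on { 'c' }

A FIRST/FOLLOW conflict occurs when a non-terminal N has a nullable alternative N → β (β ⇒* ε) and another alternative N → α with FIRST(α) ∩ FOLLOW(N) ≠ ∅: on such a lookahead the parser cannot decide between expanding α and letting N vanish via β.

Nullable non-terminals: B, X.
FIRST sets used below: FIRST(X) = { 'a', 'c', ε }

B: nullable alternative(s) B → X; FOLLOW(B) = { $, '-', 'c' }
  B → X: FIRST \ {ε} = { 'a', 'c' } — this is the only nullable alternative, skip
  B → a: FIRST \ {ε} = { 'a' } — disjoint from FOLLOW(B)
  B → - a: FIRST \ {ε} = { '-' } — overlaps FOLLOW(B) on { '-' }: CONFLICT
  B → X -: FIRST \ {ε} = { '-', 'a', 'c' } — overlaps FOLLOW(B) on { '-', 'c' }: CONFLICT

X: nullable alternative(s) X → ε; FOLLOW(X) = { $, '-', 'c' }
  X → a a B: FIRST \ {ε} = { 'a' } — disjoint from FOLLOW(X)
  X → ε: FIRST \ {ε} = { } — this is the only nullable alternative, skip
  X → X c: FIRST \ {ε} = { 'a', 'c' } — overlaps FOLLOW(X) on { 'c' }: CONFLICT

So the grammar has 3 FIRST/FOLLOW conflicts (marked CONFLICT above).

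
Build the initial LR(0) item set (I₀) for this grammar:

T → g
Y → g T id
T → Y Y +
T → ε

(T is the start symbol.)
{ [T → . Y Y +], [T → . g], [T → .], [T' → . T], [Y → . g T id] }

First, augment the grammar with T' → T
I₀ = CLOSURE({ [T' → . T] }):
  [T' → . T] has the dot before T: add [T → . g], [T → . Y Y +], [T → .]
  [T → . Y Y +] has the dot before Y: add [Y → . g T id]
No further items can be added.

I₀ = { [T → . Y Y +], [T → . g], [T → .], [T' → . T], [Y → . g T id] }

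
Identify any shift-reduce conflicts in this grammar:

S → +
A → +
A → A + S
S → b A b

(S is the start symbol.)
No shift-reduce conflicts

A shift-reduce conflict occurs when an LR(0) state has both:
  - a complete (reduce) item [A → α .] (dot at the end), and
  - a shift item [B → β . c γ] (dot before a terminal).

Augment with S' → S and build the canonical LR(0) collection (I0 = CLOSURE({[S' → . S]}), then GOTO on every symbol after a dot until no new states appear). It has 9 states:
  I0: { [S → . +], [S → . b A b], [S' → . S] }  — shift
  I1: { [S → + .] }  — reduce
  I2: { [S' → S .] }  — accept
  I3: { [A → . +], [A → . A + S], [S → b . A b] }  — shift
  I4: { [A → + .] }  — reduce
  I5: { [A → A . + S], [S → b A . b] }  — shift
  I6: { [A → A + . S], [S → . +], [S → . b A b] }  — shift
  I7: { [S → b A b .] }  — reduce
  I8: { [A → A + S .] }  — reduce

No state contains both a complete item and a shift item.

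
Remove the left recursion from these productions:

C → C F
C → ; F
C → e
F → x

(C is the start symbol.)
C is directly left-recursive. The standard transformation for
  A → A α₁ | ... | A α_m | β₁ | ... | β_n
is
  A  → β₁ A' | ... | β_n A'
  A' → α₁ A' | ... | α_m A' | ε

C → ; F becomes C → ; F C'
C → e becomes C → e C'
C → C F becomes C' → F C'
Add C' → ε

Productions for other non-terminals are unchanged:
  F → x

Resulting grammar:
C → ; F C'
C → e C'
C' → F C'
C' → ε
F → x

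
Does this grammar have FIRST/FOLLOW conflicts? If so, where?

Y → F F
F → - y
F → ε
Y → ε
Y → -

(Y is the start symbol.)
Yes. F → '-' y with FOLLOW(F) on { '-' }

A FIRST/FOLLOW conflict occurs when a non-terminal N has a nullable alternative N → β (β ⇒* ε) and another alternative N → α with FIRST(α) ∩ FOLLOW(N) ≠ ∅: on such a lookahead the parser cannot decide between expanding α and letting N vanish via β.

Nullable non-terminals: F, Y.
FIRST sets used below: FIRST(F) = { '-', ε }

F: nullable alternative(s) F → ε; FOLLOW(F) = { $, '-' }
  F → - y: FIRST \ {ε} = { '-' } — overlaps FOLLOW(F) on { '-' }: CONFLICT
  F → ε: FIRST \ {ε} = { } — this is the only nullable alternative, skip

Y: nullable alternative(s) Y → F F, Y → ε; FOLLOW(Y) = { $ }
  Y → F F: FIRST \ {ε} = { '-' } — disjoint from FOLLOW(Y)
  Y → ε: FIRST \ {ε} = { } — disjoint from FOLLOW(Y)
  Y → -: FIRST \ {ε} = { '-' } — disjoint from FOLLOW(Y)

So the grammar has 1 FIRST/FOLLOW conflict (marked CONFLICT above).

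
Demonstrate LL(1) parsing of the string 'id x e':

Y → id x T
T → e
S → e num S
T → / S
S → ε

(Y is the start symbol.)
LL(1) parsing maintains a stack (initially the start symbol over $) and the input. At each step: if the stack top is a terminal, match it against the current input token; if it is a non-terminal N, replace it with the RHS of M[N, lookahead] (the unique production whose predict set contains the lookahead).

Stack is shown with the top on the left.

Stack     Input     Action
--------------------------
Y $       id x e $  output Y → id x T
id x T $  id x e $  match 'id'
x T $     x e $     match 'x'
T $       e $       output T → e
e $       e $       match 'e'
$         $         accept

The string is accepted.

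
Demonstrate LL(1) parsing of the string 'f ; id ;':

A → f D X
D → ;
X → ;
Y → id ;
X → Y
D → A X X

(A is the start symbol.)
Stack is shown with the top on the left.

Stack    Input       Action
---------------------------
A $      f ; id ; $  output A → f D X
f D X $  f ; id ; $  match 'f'
D X $    ; id ; $    output D → ;
; X $    ; id ; $    match ';'
X $      id ; $      output X → Y
Y $      id ; $      output Y → id ;
id ; $   id ; $      match 'id'
; $      ; $         match ';'
$        $           accept

The string is accepted.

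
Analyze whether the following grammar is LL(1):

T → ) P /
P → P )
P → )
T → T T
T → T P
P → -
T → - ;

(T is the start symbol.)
No. Predict set conflict for T: { ')' }

Relevant sets:
  FIRST(T) = { ')', '-' }
  FIRST(P) = { ')', '-' }

For T:
  PREDICT(T → ')' P '/') = { ')' }
  PREDICT(T → T T) = { ')', '-' }
  PREDICT(T → T P) = { ')', '-' }
  PREDICT(T → '-' ';') = { '-' }
For P:
  PREDICT(P → P ')') = { ')', '-' }
  PREDICT(P → ')') = { ')' }
  PREDICT(P → '-') = { '-' }

Conflict found: Predict set conflict for T: { ')' }
The grammar is NOT LL(1).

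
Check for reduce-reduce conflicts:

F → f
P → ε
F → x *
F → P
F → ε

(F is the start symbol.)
Yes — I0: [F → .] vs [P → .]

A reduce-reduce conflict occurs when an LR(0) state has two complete items [A → α .] and [B → β .] — both call for a reduction, and with no lookahead the parser cannot choose between them.

Augment with F' → F and build the canonical LR(0) collection (I0 = CLOSURE({[F' → . F]}), then GOTO on every symbol after a dot until no new states appear). It has 6 states:
  I0: { [F → . P], [F → . f], [F → . x *], [F → .], [F' → . F], [P → .] }  — shift, 2 reduces
  I1: { [F' → F .] }  — accept
  I2: { [F → P .] }  — reduce
  I3: { [F → f .] }  — reduce
  I4: { [F → x . *] }  — shift
  I5: { [F → x * .] }  — reduce

I0 contains complete items [F → .], [P → .] — reduce-reduce conflict.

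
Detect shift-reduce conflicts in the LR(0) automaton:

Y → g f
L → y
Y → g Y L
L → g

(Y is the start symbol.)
No shift-reduce conflicts

A shift-reduce conflict occurs when an LR(0) state has both:
  - a complete (reduce) item [A → α .] (dot at the end), and
  - a shift item [B → β . c γ] (dot before a terminal).

Augment with Y' → Y and build the canonical LR(0) collection (I0 = CLOSURE({[Y' → . Y]}), then GOTO on every symbol after a dot until no new states appear). It has 8 states:
  I0: { [Y → . g Y L], [Y → . g f], [Y' → . Y] }  — shift
  I1: { [Y' → Y .] }  — accept
  I2: { [Y → . g Y L], [Y → . g f], [Y → g . Y L], [Y → g . f] }  — shift
  I3: { [L → . g], [L → . y], [Y → g Y . L] }  — shift
  I4: { [Y → g f .] }  — reduce
  I5: { [Y → g Y L .] }  — reduce
  I6: { [L → g .] }  — reduce
  I7: { [L → y .] }  — reduce

No state contains both a complete item and a shift item.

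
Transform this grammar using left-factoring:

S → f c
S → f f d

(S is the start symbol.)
Left-factoring transforms A → αβ₁ | αβ₂ into A → αA' and A' → β₁ | β₂
(α is the longest common prefix among the alternatives). Repeat until
no nonterminal has two alternatives with a common prefix.

Round 1: S has alternatives sharing prefix 'f'. Introduce S': S → f S'
  Add: S' → c
  Add: S' → f d

No remaining common prefixes — done.

Resulting grammar:
S → f S'
S' → c
S' → f d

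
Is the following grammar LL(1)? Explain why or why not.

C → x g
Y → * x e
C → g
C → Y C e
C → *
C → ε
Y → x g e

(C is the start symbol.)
No. Predict set conflict for C: { 'x' }

Relevant sets:
  FIRST(Y) = { '*', 'x' }
  FOLLOW(C) = { $, 'e' }

For C:
  PREDICT(C → x g) = { 'x' }
  PREDICT(C → g) = { 'g' }
  PREDICT(C → Y C e) = { '*', 'x' }
  PREDICT(C → '*') = { '*' }
  PREDICT(C → ε) = { $, 'e' }
For Y:
  PREDICT(Y → '*' x e) = { '*' }
  PREDICT(Y → x g e) = { 'x' }

Conflict found: Predict set conflict for C: { 'x' }
The grammar is NOT LL(1).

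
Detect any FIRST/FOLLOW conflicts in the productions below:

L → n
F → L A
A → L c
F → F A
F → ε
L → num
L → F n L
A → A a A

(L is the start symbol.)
Yes. F → L A with FOLLOW(F) on { 'n', 'num' }; F → F A with FOLLOW(F) on { 'n', 'num' }

Nullable non-terminals: F.
FIRST sets used below: FIRST(L) = { 'n', 'num' }, FIRST(F) = { 'n', 'num', ε }, FIRST(A) = { 'n', 'num' }

F: nullable alternative(s) F → ε; FOLLOW(F) = { 'n', 'num' }
  F → L A: FIRST \ {ε} = { 'n', 'num' } — overlaps FOLLOW(F) on { 'n', 'num' }: CONFLICT
  F → F A: FIRST \ {ε} = { 'n', 'num' } — overlaps FOLLOW(F) on { 'n', 'num' }: CONFLICT
  F → ε: FIRST \ {ε} = { } — this is the only nullable alternative, skip

A, L have no nullable alternative, so no FIRST/FOLLOW check is needed there.

So the grammar has 2 FIRST/FOLLOW conflicts (marked CONFLICT above).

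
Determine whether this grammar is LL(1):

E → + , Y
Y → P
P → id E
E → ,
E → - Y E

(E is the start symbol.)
A grammar is LL(1) if for each non-terminal N with multiple productions, the predict sets of those productions are pairwise disjoint, where PREDICT(N → α) = (FIRST(α) \ {ε}) ∪ (FOLLOW(N) if α ⇒* ε).

For E:
  PREDICT(E → '+' ',' Y) = { '+' }
  PREDICT(E → ',') = { ',' }
  PREDICT(E → '-' Y E) = { '-' }
Y, P have a single production, so nothing to check there.

All predict sets are disjoint. The grammar IS LL(1).

Answer: Yes, the grammar is LL(1).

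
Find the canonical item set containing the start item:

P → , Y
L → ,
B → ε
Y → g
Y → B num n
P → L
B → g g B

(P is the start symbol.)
First, augment the grammar with P' → P
I₀ = CLOSURE({ [P' → . P] }):
  [P' → . P] has the dot before P: add [P → . , Y], [P → . L]
  [P → . L] has the dot before L: add [L → . ,]
No further items can be added.

I₀ = { [L → . ,], [P → . , Y], [P → . L], [P' → . P] }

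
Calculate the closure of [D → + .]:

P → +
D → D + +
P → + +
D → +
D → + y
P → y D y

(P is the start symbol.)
Start with: [D → + .]
The dot is at the end, so nothing is added.

CLOSURE = { [D → + .] }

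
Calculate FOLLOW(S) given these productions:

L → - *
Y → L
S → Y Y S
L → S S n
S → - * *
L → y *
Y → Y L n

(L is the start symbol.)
{ '-', 'n', 'y' }

To compute FOLLOW(S), find every occurrence of S on a right-hand side N → α S β: add FIRST(β) \ {ε}, and if β is empty or nullable also add FOLLOW(N). Iterate to a fixed point.

In S → Y Y S: S is at the end; this adds FOLLOW(S) to itself — nothing new
In L → S S n: S is followed by S n, add FIRST(S n) \ {ε} = { '-', 'y' }
In L → S S n: S is followed by n, add FIRST(n) \ {ε} = { 'n' }

Taking the union: FOLLOW(S) = { '-', 'n', 'y' }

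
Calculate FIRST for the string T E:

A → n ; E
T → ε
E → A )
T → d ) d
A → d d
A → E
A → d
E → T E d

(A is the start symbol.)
FIRST sets of the non-terminals involved (from the grammar, by fixed-point iteration):
  FIRST(T) = { 'd', ε }
  FIRST(E) = { 'd', 'n' }

To compute FIRST(T E), process the symbols left to right:
Symbol T is a non-terminal. Add FIRST(T) \ {ε} = { 'd' }
T is nullable (ε ∈ FIRST(T)), continue to the next symbol.
Symbol E is a non-terminal. Add FIRST(E) \ {ε} = { 'd', 'n' }
E is not nullable (ε ∉ FIRST(E)), so stop here.
FIRST(T E) = { 'd', 'n' }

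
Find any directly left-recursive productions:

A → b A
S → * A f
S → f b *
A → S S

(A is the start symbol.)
No direct left recursion

Direct left recursion occurs when N → N α for some non-terminal N (the right-hand side begins with the left-hand side itself).

A → b A: starts with b
S → * A f: starts with '*'
S → f b *: starts with f
A → S S: starts with S

No direct left recursion found.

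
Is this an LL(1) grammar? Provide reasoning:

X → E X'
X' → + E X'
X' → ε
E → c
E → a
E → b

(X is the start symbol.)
A grammar is LL(1) if for each non-terminal N with multiple productions, the predict sets of those productions are pairwise disjoint, where PREDICT(N → α) = (FIRST(α) \ {ε}) ∪ (FOLLOW(N) if α ⇒* ε).

Relevant sets:
  FOLLOW(X') = { $ }

For X':
  PREDICT(X' → '+' E X') = { '+' }
  PREDICT(X' → ε) = { $ }
For E:
  PREDICT(E → c) = { 'c' }
  PREDICT(E → a) = { 'a' }
  PREDICT(E → b) = { 'b' }
X has a single production, so nothing to check there.

All predict sets are disjoint. The grammar IS LL(1).

Answer: Yes, the grammar is LL(1).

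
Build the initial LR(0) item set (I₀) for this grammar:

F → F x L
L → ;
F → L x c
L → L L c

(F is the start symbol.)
{ [F → . F x L], [F → . L x c], [F' → . F], [L → . ;], [L → . L L c] }

First, augment the grammar with F' → F
I₀ = CLOSURE({ [F' → . F] }):
  [F' → . F] has the dot before F: add [F → . F x L], [F → . L x c]
  [F → . L x c] has the dot before L: add [L → . ;], [L → . L L c]
No further items can be added.

I₀ = { [F → . F x L], [F → . L x c], [F' → . F], [L → . ;], [L → . L L c] }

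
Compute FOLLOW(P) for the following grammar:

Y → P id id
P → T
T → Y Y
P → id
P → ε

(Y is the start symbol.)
{ 'id' }

In Y → P id id: P is followed by id id, add FIRST(id id) \ {ε} = { 'id' }

Taking the union: FOLLOW(P) = { 'id' }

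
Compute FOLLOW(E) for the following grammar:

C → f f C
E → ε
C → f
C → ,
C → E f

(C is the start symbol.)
To compute FOLLOW(E), find every occurrence of E on a right-hand side N → α E β: add FIRST(β) \ {ε}, and if β is empty or nullable also add FOLLOW(N). Iterate to a fixed point.

In C → E f: E is followed by f, add FIRST(f) \ {ε} = { 'f' }

Taking the union: FOLLOW(E) = { 'f' }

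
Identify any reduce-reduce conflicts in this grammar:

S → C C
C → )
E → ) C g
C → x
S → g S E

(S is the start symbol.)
No reduce-reduce conflicts

Augment with S' → S and build the canonical LR(0) collection (I0 = CLOSURE({[S' → . S]}), then GOTO on every symbol after a dot until no new states appear). It has 12 states:
  I0: { [C → . )], [C → . x], [S → . C C], [S → . g S E], [S' → . S] }  — shift
  I1: { [C → ) .] }  — reduce
  I2: { [C → . )], [C → . x], [S → C . C] }  — shift
  I3: { [S' → S .] }  — accept
  I4: { [C → . )], [C → . x], [S → . C C], [S → . g S E], [S → g . S E] }  — shift
  I5: { [C → x .] }  — reduce
  I6: { [E → . ) C g], [S → g S . E] }  — shift
  I7: { [C → . )], [C → . x], [E → ) . C g] }  — shift
  I8: { [S → g S E .] }  — reduce
  I9: { [E → ) C . g] }  — shift
  I10: { [E → ) C g .] }  — reduce
  I11: { [S → C C .] }  — reduce

No state contains more than one complete item.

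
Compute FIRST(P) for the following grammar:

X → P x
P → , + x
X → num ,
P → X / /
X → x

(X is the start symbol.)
To compute FIRST(P), examine every production with P on the left-hand side, reading each right-hand side left to right until a non-nullable symbol is reached.

FIRST sets of the other non-terminals involved (by the same procedure, iterated to a fixed point):
  FIRST(X) = { ',', 'num', 'x' }

From P → , + x:
  - ',' is a terminal: add ',' and stop
From P → X / /:
  - X is a non-terminal: add FIRST(X) \ {ε} = { ',', 'num', 'x' }
    X is not nullable, so stop

Collecting: FIRST(P) = { ',', 'num', 'x' }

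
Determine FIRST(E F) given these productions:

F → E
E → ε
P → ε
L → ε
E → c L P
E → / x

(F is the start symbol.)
{ '/', 'c', ε }

FIRST sets of the non-terminals involved (from the grammar, by fixed-point iteration):
  FIRST(E) = { '/', 'c', ε }
  FIRST(F) = { '/', 'c', ε }

To compute FIRST(E F), process the symbols left to right:
Symbol E is a non-terminal. Add FIRST(E) \ {ε} = { '/', 'c' }
E is nullable (ε ∈ FIRST(E)), continue to the next symbol.
Symbol F is a non-terminal. Add FIRST(F) \ {ε} = { '/', 'c' }
F is nullable (ε ∈ FIRST(F)), continue to the next symbol.
All symbols are nullable, so ε is in the result.
FIRST(E F) = { '/', 'c', ε }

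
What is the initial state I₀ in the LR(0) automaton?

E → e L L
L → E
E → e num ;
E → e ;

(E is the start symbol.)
{ [E → . e ;], [E → . e L L], [E → . e num ;], [E' → . E] }

First, augment the grammar with E' → E
I₀ = CLOSURE({ [E' → . E] }):
  [E' → . E] has the dot before E: add [E → . e L L], [E → . e num ;], [E → . e ;]
No further items can be added.

I₀ = { [E → . e ;], [E → . e L L], [E → . e num ;], [E' → . E] }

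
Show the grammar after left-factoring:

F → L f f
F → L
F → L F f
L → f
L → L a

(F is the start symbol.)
Left-factoring transforms A → αβ₁ | αβ₂ into A → αA' and A' → β₁ | β₂
(α is the longest common prefix among the alternatives). Repeat until
no nonterminal has two alternatives with a common prefix.

Round 1: F has alternatives sharing prefix 'L'. Introduce F': F → L F'
  Add: F' → f f
  Add: F' → ε
  Add: F' → F f

No remaining common prefixes — done.

Resulting grammar:
F → L F'
F' → f f
F' → ε
F' → F f
L → f
L → L a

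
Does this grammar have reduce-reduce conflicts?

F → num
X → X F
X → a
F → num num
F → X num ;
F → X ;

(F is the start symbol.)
Augment with F' → F and build the canonical LR(0) collection (I0 = CLOSURE({[F' → . F]}), then GOTO on every symbol after a dot until no new states appear). It has 10 states:
  I0: { [F → . X ;], [F → . X num ;], [F → . num num], [F → . num], [F' → . F], [X → . X F], [X → . a] }  — shift
  I1: { [F' → F .] }  — accept
  I2: { [F → . X ;], [F → . X num ;], [F → . num num], [F → . num], [F → X . ;], [F → X . num ;], [X → . X F], [X → . a], [X → X . F] }  — shift
  I3: { [X → a .] }  — reduce
  I4: { [F → num . num], [F → num .] }  — shift, reduce
  I5: { [F → num num .] }  — reduce
  I6: { [F → X ; .] }  — reduce
  I7: { [X → X F .] }  — reduce
  I8: { [F → X num . ;], [F → num . num], [F → num .] }  — shift, reduce
  I9: { [F → X num ; .] }  — reduce

No state contains more than one complete item.

Answer: No reduce-reduce conflicts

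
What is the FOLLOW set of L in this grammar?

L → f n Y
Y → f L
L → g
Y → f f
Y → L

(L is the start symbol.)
{ $ }

To compute FOLLOW(L), find every occurrence of L on a right-hand side N → α L β: add FIRST(β) \ {ε}, and if β is empty or nullable also add FOLLOW(N). Iterate to a fixed point.

L is the start symbol, so $ ∈ FOLLOW(L).
In Y → f L: L is at the end, add FOLLOW(Y)
In Y → L: L is at the end, add FOLLOW(Y)

The FOLLOW sets referred to above (computed the same way, to a fixed point):
  FOLLOW(Y) = { $ }

Taking the union: FOLLOW(L) = { $ }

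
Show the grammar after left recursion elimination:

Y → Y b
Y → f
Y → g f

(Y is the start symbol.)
Y is directly left-recursive. The standard transformation for
  A → A α₁ | ... | A α_m | β₁ | ... | β_n
is
  A  → β₁ A' | ... | β_n A'
  A' → α₁ A' | ... | α_m A' | ε

Y → f becomes Y → f Y'
Y → g f becomes Y → g f Y'
Y → Y b becomes Y' → b Y'
Add Y' → ε

Resulting grammar:
Y → f Y'
Y → g f Y'
Y' → b Y'
Y' → ε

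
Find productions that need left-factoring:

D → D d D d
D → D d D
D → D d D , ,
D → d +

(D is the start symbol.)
Left-factoring is needed when two productions for the same non-terminal
share a common prefix on the right-hand side.

Productions for D:
  D → D d D d
  D → D d D
  D → D d D , ,
  D → d +

Found common prefix 'D d D' in productions for D

Answer: Yes, D has productions with common prefix 'D d D'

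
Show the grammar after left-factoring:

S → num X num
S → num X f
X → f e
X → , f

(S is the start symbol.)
S → num X S'
S' → num
S' → f
X → f e
X → , f

Left-factoring transforms A → αβ₁ | αβ₂ into A → αA' and A' → β₁ | β₂
(α is the longest common prefix among the alternatives). Repeat until
no nonterminal has two alternatives with a common prefix.

Round 1: S has alternatives sharing prefix 'num X'. Introduce S': S → num X S'
  Add: S' → num
  Add: S' → f

No remaining common prefixes — done.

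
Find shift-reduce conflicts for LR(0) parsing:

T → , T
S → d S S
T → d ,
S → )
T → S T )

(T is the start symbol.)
Augment with T' → T and build the canonical LR(0) collection (I0 = CLOSURE({[T' → . T]}), then GOTO on every symbol after a dot until no new states appear). It has 13 states:
  I0: { [S → . )], [S → . d S S], [T → . , T], [T → . S T )], [T → . d ,], [T' → . T] }  — shift
  I1: { [S → ) .] }  — reduce
  I2: { [S → . )], [S → . d S S], [T → , . T], [T → . , T], [T → . S T )], [T → . d ,] }  — shift
  I3: { [S → . )], [S → . d S S], [T → . , T], [T → . S T )], [T → . d ,], [T → S . T )] }  — shift
  I4: { [T' → T .] }  — accept
  I5: { [S → . )], [S → . d S S], [S → d . S S], [T → d . ,] }  — shift
  I6: { [T → d , .] }  — reduce
  I7: { [S → . )], [S → . d S S], [S → d S . S] }  — shift
  I8: { [S → . )], [S → . d S S], [S → d . S S] }  — shift
  I9: { [S → d S S .] }  — reduce
  I10: { [T → S T . )] }  — shift
  I11: { [T → S T ) .] }  — reduce
  I12: { [T → , T .] }  — reduce

No state contains both a complete item and a shift item.

Answer: No shift-reduce conflicts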